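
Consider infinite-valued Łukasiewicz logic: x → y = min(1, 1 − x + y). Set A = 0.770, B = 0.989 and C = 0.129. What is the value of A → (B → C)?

0.370

B → C = min(1, 1 − 0.989 + 0.129) = min(1, 0.140) = 0.140
A → (B → C) = min(1, 1 − 0.770 + 0.140) = min(1, 0.370) = 0.370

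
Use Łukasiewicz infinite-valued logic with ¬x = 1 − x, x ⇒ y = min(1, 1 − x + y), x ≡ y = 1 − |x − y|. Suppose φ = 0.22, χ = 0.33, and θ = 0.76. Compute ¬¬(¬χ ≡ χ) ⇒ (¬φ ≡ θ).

1.00

¬χ = 1 − 0.33 = 0.67
¬χ ≡ χ = 1 − |0.67 − 0.33| = 1 − 0.34 = 0.66
¬(¬χ ≡ χ) = 1 − 0.66 = 0.34
¬¬(¬χ ≡ χ) = 1 − 0.34 = 0.66
¬φ = 1 − 0.22 = 0.78
¬φ ≡ θ = 1 − |0.78 − 0.76| = 1 − 0.02 = 0.98
¬¬(¬χ ≡ χ) ⇒ (¬φ ≡ θ) = min(1, 1 − 0.66 + 0.98) = min(1, 1.32) = 1.00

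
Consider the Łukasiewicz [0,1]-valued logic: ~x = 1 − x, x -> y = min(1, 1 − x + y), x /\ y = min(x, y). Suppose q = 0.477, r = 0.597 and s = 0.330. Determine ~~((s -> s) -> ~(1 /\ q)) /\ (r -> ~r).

s -> s = min(1, 1 − 0.330 + 0.330) = min(1, 1.000) = 1.000
1 /\ q = min(1.000, 0.477) = 0.477
~(1 /\ q) = 1 − 0.477 = 0.523
(s -> s) -> ~(1 /\ q) = min(1, 1 − 1.000 + 0.523) = min(1, 0.523) = 0.523
~((s -> s) -> ~(1 /\ q)) = 1 − 0.523 = 0.477
~~((s -> s) -> ~(1 /\ q)) = 1 − 0.477 = 0.523
~r = 1 − 0.597 = 0.403
r -> ~r = min(1, 1 − 0.597 + 0.403) = min(1, 0.806) = 0.806
~~((s -> s) -> ~(1 /\ q)) /\ (r -> ~r) = min(0.523, 0.806) = 0.523

0.523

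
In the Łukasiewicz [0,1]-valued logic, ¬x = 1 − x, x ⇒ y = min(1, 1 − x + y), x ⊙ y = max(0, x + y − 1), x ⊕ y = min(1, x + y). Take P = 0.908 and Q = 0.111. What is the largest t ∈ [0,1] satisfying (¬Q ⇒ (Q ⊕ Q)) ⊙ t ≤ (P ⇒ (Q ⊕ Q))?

0.981

¬Q = 1 − 0.111 = 0.889
Q ⊕ Q = min(1, 0.111 + 0.111) = min(1, 0.222) = 0.222
¬Q ⇒ (Q ⊕ Q) = min(1, 1 − 0.889 + 0.222) = min(1, 0.333) = 0.333
So the left factor is ¬Q ⇒ (Q ⊕ Q) = 0.333.
P ⇒ (Q ⊕ Q) = min(1, 1 − 0.908 + 0.222) = min(1, 0.314) = 0.314
So the right-hand bound is P ⇒ (Q ⊕ Q) = 0.314.
The residuum of the Łukasiewicz t-norm gives the supremum: min(1, 1 − 0.333 + 0.314).
1 − 0.333 + 0.314 = 0.981, so t = min(1, 0.981) = 0.981.
Check: 0.333 ⊙ 0.981 = max(0, 0.314) = 0.314 ≤ 0.314.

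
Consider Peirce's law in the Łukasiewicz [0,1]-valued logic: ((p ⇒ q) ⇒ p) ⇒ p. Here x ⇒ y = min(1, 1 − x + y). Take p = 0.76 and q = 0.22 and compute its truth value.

p ⇒ q = min(1, 1 − 0.76 + 0.22) = min(1, 0.46) = 0.46
(p ⇒ q) ⇒ p = min(1, 1 − 0.46 + 0.76) = min(1, 1.30) = 1.00
((p ⇒ q) ⇒ p) ⇒ p = min(1, 1 − 1.00 + 0.76) = min(1, 0.76) = 0.76
(The value 0.76 < 1 shows this instance is not satisfied; not a Ł∞-tautology in general.)

0.76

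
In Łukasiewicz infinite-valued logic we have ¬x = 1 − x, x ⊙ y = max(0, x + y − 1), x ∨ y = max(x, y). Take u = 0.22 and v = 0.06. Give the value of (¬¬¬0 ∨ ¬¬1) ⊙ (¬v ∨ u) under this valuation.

0.94

¬0 = 1 − 0.00 = 1.00
¬¬0 = 1 − 1.00 = 0.00
¬¬¬0 = 1 − 0.00 = 1.00
¬1 = 1 − 1.00 = 0.00
¬¬1 = 1 − 0.00 = 1.00
¬¬¬0 ∨ ¬¬1 = max(1.00, 1.00) = 1.00
¬v = 1 − 0.06 = 0.94
¬v ∨ u = max(0.94, 0.22) = 0.94
(¬¬¬0 ∨ ¬¬1) ⊙ (¬v ∨ u) = max(0, 1.00 + 0.94 − 1) = max(0, 0.94) = 0.94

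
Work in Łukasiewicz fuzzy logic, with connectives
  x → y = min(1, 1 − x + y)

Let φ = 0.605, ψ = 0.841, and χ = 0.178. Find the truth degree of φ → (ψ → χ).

0.732

ψ → χ = min(1, 1 − 0.841 + 0.178) = min(1, 0.337) = 0.337
φ → (ψ → χ) = min(1, 1 − 0.605 + 0.337) = min(1, 0.732) = 0.732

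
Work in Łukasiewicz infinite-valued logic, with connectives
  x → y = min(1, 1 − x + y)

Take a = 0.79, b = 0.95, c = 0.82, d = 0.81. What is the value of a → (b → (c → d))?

c → d = min(1, 1 − 0.82 + 0.81) = min(1, 0.99) = 0.99
b → (c → d) = min(1, 1 − 0.95 + 0.99) = min(1, 1.04) = 1.00
a → (b → (c → d)) = min(1, 1 − 0.79 + 1.00) = min(1, 1.21) = 1.00

1.00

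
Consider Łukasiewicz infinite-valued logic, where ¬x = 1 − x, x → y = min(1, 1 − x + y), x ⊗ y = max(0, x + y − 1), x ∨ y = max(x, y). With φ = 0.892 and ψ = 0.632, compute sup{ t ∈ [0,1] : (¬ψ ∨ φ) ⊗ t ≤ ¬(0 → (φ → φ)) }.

0.108

¬ψ = 1 − 0.632 = 0.368
¬ψ ∨ φ = max(0.368, 0.892) = 0.892
So the left factor is ¬ψ ∨ φ = 0.892.
φ → φ = min(1, 1 − 0.892 + 0.892) = min(1, 1.000) = 1.000
0 → (φ → φ) = min(1, 1 − 0.000 + 1.000) = min(1, 2.000) = 1.000
¬(0 → (φ → φ)) = 1 − 1.000 = 0.000
So the right-hand bound is ¬(0 → (φ → φ)) = 0.000.
The residuum of the Łukasiewicz t-norm gives the supremum: min(1, 1 − 0.892 + 0.000).
1 − 0.892 + 0.000 = 0.108, so t = min(1, 0.108) = 0.108.
Check: 0.892 ⊗ 0.108 = max(0, 0.000) = 0.000 ≤ 0.000.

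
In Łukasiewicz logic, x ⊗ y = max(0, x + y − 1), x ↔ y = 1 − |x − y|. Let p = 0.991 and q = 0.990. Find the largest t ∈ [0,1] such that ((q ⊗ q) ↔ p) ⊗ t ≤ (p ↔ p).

q ⊗ q = max(0, 0.990 + 0.990 − 1) = max(0, 0.980) = 0.980
(q ⊗ q) ↔ p = 1 − |0.980 − 0.991| = 1 − 0.011 = 0.989
So the left factor is (q ⊗ q) ↔ p = 0.989.
p ↔ p = 1 − |0.991 − 0.991| = 1 − 0.000 = 1.000
So the right-hand bound is p ↔ p = 1.000.
The residuum of the Łukasiewicz t-norm gives the supremum: min(1, 1 − 0.989 + 1.000).
1 − 0.989 + 1.000 = 1.011, so t = min(1, 1.011) = 1.000.
Check: 0.989 ⊗ 1.000 = max(0, 0.989) = 0.989 ≤ 1.000.

1.000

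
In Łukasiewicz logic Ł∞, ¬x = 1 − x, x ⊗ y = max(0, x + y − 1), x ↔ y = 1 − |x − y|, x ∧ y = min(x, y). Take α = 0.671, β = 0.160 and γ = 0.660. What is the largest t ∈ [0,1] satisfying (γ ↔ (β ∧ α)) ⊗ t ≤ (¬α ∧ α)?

β ∧ α = min(0.160, 0.671) = 0.160
γ ↔ (β ∧ α) = 1 − |0.660 − 0.160| = 1 − 0.500 = 0.500
So the left factor is γ ↔ (β ∧ α) = 0.500.
¬α = 1 − 0.671 = 0.329
¬α ∧ α = min(0.329, 0.671) = 0.329
So the right-hand bound is ¬α ∧ α = 0.329.
The residuum of the Łukasiewicz t-norm gives the supremum: min(1, 1 − 0.500 + 0.329).
1 − 0.500 + 0.329 = 0.829, so t = min(1, 0.829) = 0.829.
Check: 0.500 ⊗ 0.829 = max(0, 0.329) = 0.329 ≤ 0.329.

0.829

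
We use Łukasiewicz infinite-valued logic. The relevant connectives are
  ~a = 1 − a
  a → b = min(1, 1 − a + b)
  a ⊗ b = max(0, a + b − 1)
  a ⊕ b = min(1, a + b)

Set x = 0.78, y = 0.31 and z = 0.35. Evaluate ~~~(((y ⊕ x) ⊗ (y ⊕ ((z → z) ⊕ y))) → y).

y ⊕ x = min(1, 0.31 + 0.78) = min(1, 1.09) = 1.00
z → z = min(1, 1 − 0.35 + 0.35) = min(1, 1.00) = 1.00
(z → z) ⊕ y = min(1, 1.00 + 0.31) = min(1, 1.31) = 1.00
y ⊕ ((z → z) ⊕ y) = min(1, 0.31 + 1.00) = min(1, 1.31) = 1.00
(y ⊕ x) ⊗ (y ⊕ ((z → z) ⊕ y)) = max(0, 1.00 + 1.00 − 1) = max(0, 1.00) = 1.00
((y ⊕ x) ⊗ (y ⊕ ((z → z) ⊕ y))) → y = min(1, 1 − 1.00 + 0.31) = min(1, 0.31) = 0.31
~(((y ⊕ x) ⊗ (y ⊕ ((z → z) ⊕ y))) → y) = 1 − 0.31 = 0.69
~~(((y ⊕ x) ⊗ (y ⊕ ((z → z) ⊕ y))) → y) = 1 − 0.69 = 0.31
~~~(((y ⊕ x) ⊗ (y ⊕ ((z → z) ⊕ y))) → y) = 1 − 0.31 = 0.69

0.69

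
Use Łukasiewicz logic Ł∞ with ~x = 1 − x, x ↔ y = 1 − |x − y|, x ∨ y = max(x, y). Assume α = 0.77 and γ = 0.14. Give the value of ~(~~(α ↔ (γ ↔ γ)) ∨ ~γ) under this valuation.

γ ↔ γ = 1 − |0.14 − 0.14| = 1 − 0.00 = 1.00
α ↔ (γ ↔ γ) = 1 − |0.77 − 1.00| = 1 − 0.23 = 0.77
~(α ↔ (γ ↔ γ)) = 1 − 0.77 = 0.23
~~(α ↔ (γ ↔ γ)) = 1 − 0.23 = 0.77
~γ = 1 − 0.14 = 0.86
~~(α ↔ (γ ↔ γ)) ∨ ~γ = max(0.77, 0.86) = 0.86
~(~~(α ↔ (γ ↔ γ)) ∨ ~γ) = 1 − 0.86 = 0.14

0.14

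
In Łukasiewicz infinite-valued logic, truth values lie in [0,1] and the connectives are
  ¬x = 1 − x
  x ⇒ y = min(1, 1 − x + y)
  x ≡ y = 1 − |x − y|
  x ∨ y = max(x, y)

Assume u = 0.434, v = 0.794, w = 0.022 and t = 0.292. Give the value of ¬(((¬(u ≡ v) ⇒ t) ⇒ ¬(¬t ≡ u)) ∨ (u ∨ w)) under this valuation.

0.566

u ≡ v = 1 − |0.434 − 0.794| = 1 − 0.360 = 0.640
¬(u ≡ v) = 1 − 0.640 = 0.360
¬(u ≡ v) ⇒ t = min(1, 1 − 0.360 + 0.292) = min(1, 0.932) = 0.932
¬t = 1 − 0.292 = 0.708
¬t ≡ u = 1 − |0.708 − 0.434| = 1 − 0.274 = 0.726
¬(¬t ≡ u) = 1 − 0.726 = 0.274
(¬(u ≡ v) ⇒ t) ⇒ ¬(¬t ≡ u) = min(1, 1 − 0.932 + 0.274) = min(1, 0.342) = 0.342
u ∨ w = max(0.434, 0.022) = 0.434
((¬(u ≡ v) ⇒ t) ⇒ ¬(¬t ≡ u)) ∨ (u ∨ w) = max(0.342, 0.434) = 0.434
¬(((¬(u ≡ v) ⇒ t) ⇒ ¬(¬t ≡ u)) ∨ (u ∨ w)) = 1 − 0.434 = 0.566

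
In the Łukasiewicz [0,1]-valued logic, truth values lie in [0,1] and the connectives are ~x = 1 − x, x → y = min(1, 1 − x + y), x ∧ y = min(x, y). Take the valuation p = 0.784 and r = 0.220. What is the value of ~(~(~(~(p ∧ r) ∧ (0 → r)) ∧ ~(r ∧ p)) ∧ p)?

0.220

p ∧ r = min(0.784, 0.220) = 0.220
~(p ∧ r) = 1 − 0.220 = 0.780
0 → r = min(1, 1 − 0.000 + 0.220) = min(1, 1.220) = 1.000
~(p ∧ r) ∧ (0 → r) = min(0.780, 1.000) = 0.780
~(~(p ∧ r) ∧ (0 → r)) = 1 − 0.780 = 0.220
r ∧ p = min(0.220, 0.784) = 0.220
~(r ∧ p) = 1 − 0.220 = 0.780
~(~(p ∧ r) ∧ (0 → r)) ∧ ~(r ∧ p) = min(0.220, 0.780) = 0.220
~(~(~(p ∧ r) ∧ (0 → r)) ∧ ~(r ∧ p)) = 1 − 0.220 = 0.780
~(~(~(p ∧ r) ∧ (0 → r)) ∧ ~(r ∧ p)) ∧ p = min(0.780, 0.784) = 0.780
~(~(~(~(p ∧ r) ∧ (0 → r)) ∧ ~(r ∧ p)) ∧ p) = 1 − 0.780 = 0.220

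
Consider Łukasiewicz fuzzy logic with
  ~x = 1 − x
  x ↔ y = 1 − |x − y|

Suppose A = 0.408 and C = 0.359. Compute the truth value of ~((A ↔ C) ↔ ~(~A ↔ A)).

0.767

A ↔ C = 1 − |0.408 − 0.359| = 1 − 0.049 = 0.951
~A = 1 − 0.408 = 0.592
~A ↔ A = 1 − |0.592 − 0.408| = 1 − 0.184 = 0.816
~(~A ↔ A) = 1 − 0.816 = 0.184
(A ↔ C) ↔ ~(~A ↔ A) = 1 − |0.951 − 0.184| = 1 − 0.767 = 0.233
~((A ↔ C) ↔ ~(~A ↔ A)) = 1 − 0.233 = 0.767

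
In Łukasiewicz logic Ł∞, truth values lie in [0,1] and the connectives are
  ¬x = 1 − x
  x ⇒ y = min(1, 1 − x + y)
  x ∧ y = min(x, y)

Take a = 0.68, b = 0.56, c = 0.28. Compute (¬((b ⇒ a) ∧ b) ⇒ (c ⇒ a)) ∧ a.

0.68

b ⇒ a = min(1, 1 − 0.56 + 0.68) = min(1, 1.12) = 1.00
(b ⇒ a) ∧ b = min(1.00, 0.56) = 0.56
¬((b ⇒ a) ∧ b) = 1 − 0.56 = 0.44
c ⇒ a = min(1, 1 − 0.28 + 0.68) = min(1, 1.40) = 1.00
¬((b ⇒ a) ∧ b) ⇒ (c ⇒ a) = min(1, 1 − 0.44 + 1.00) = min(1, 1.56) = 1.00
(¬((b ⇒ a) ∧ b) ⇒ (c ⇒ a)) ∧ a = min(1.00, 0.68) = 0.68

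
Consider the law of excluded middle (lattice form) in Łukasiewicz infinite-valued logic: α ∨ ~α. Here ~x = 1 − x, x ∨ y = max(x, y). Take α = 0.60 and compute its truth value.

0.60

~α = 1 − 0.60 = 0.40
α ∨ ~α = max(0.60, 0.40) = 0.60
(The value 0.60 < 1 shows this instance is not satisfied; not a Ł∞-tautology — its value is max(a, 1−a).)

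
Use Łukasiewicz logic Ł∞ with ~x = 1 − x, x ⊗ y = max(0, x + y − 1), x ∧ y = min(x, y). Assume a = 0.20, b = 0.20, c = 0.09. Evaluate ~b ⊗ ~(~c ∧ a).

~b = 1 − 0.20 = 0.80
~c = 1 − 0.09 = 0.91
~c ∧ a = min(0.91, 0.20) = 0.20
~(~c ∧ a) = 1 − 0.20 = 0.80
~b ⊗ ~(~c ∧ a) = max(0, 0.80 + 0.80 − 1) = max(0, 0.60) = 0.60

0.60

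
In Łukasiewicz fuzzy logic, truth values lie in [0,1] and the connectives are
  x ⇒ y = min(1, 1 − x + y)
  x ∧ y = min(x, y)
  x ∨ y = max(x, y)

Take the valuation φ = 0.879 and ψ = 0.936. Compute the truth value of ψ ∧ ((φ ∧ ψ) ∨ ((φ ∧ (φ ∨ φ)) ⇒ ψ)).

φ ∧ ψ = min(0.879, 0.936) = 0.879
φ ∨ φ = max(0.879, 0.879) = 0.879
φ ∧ (φ ∨ φ) = min(0.879, 0.879) = 0.879
(φ ∧ (φ ∨ φ)) ⇒ ψ = min(1, 1 − 0.879 + 0.936) = min(1, 1.057) = 1.000
(φ ∧ ψ) ∨ ((φ ∧ (φ ∨ φ)) ⇒ ψ) = max(0.879, 1.000) = 1.000
ψ ∧ ((φ ∧ ψ) ∨ ((φ ∧ (φ ∨ φ)) ⇒ ψ)) = min(0.936, 1.000) = 0.936

0.936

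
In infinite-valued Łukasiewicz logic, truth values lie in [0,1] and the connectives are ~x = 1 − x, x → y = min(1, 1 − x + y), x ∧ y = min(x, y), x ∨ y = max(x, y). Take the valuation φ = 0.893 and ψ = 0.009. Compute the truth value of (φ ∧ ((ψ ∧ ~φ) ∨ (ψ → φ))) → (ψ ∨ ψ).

~φ = 1 − 0.893 = 0.107
ψ ∧ ~φ = min(0.009, 0.107) = 0.009
ψ → φ = min(1, 1 − 0.009 + 0.893) = min(1, 1.884) = 1.000
(ψ ∧ ~φ) ∨ (ψ → φ) = max(0.009, 1.000) = 1.000
φ ∧ ((ψ ∧ ~φ) ∨ (ψ → φ)) = min(0.893, 1.000) = 0.893
ψ ∨ ψ = max(0.009, 0.009) = 0.009
(φ ∧ ((ψ ∧ ~φ) ∨ (ψ → φ))) → (ψ ∨ ψ) = min(1, 1 − 0.893 + 0.009) = min(1, 0.116) = 0.116

0.116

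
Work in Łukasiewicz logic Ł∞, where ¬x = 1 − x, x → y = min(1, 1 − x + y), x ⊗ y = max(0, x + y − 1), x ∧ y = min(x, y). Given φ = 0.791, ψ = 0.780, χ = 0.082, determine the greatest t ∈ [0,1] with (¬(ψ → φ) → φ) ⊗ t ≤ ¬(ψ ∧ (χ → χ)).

0.220

ψ → φ = min(1, 1 − 0.780 + 0.791) = min(1, 1.011) = 1.000
¬(ψ → φ) = 1 − 1.000 = 0.000
¬(ψ → φ) → φ = min(1, 1 − 0.000 + 0.791) = min(1, 1.791) = 1.000
So the left factor is ¬(ψ → φ) → φ = 1.000.
χ → χ = min(1, 1 − 0.082 + 0.082) = min(1, 1.000) = 1.000
ψ ∧ (χ → χ) = min(0.780, 1.000) = 0.780
¬(ψ ∧ (χ → χ)) = 1 − 0.780 = 0.220
So the right-hand bound is ¬(ψ ∧ (χ → χ)) = 0.220.
The residuum of the Łukasiewicz t-norm gives the supremum: min(1, 1 − 1.000 + 0.220).
1 − 1.000 + 0.220 = 0.220, so t = min(1, 0.220) = 0.220.
Check: 1.000 ⊗ 0.220 = max(0, 0.220) = 0.220 ≤ 0.220.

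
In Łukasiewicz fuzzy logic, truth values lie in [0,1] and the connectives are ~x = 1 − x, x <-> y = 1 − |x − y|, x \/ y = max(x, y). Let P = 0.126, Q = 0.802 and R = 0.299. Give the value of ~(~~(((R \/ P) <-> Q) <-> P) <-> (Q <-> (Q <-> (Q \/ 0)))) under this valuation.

R \/ P = max(0.299, 0.126) = 0.299
(R \/ P) <-> Q = 1 − |0.299 − 0.802| = 1 − 0.503 = 0.497
((R \/ P) <-> Q) <-> P = 1 − |0.497 − 0.126| = 1 − 0.371 = 0.629
~(((R \/ P) <-> Q) <-> P) = 1 − 0.629 = 0.371
~~(((R \/ P) <-> Q) <-> P) = 1 − 0.371 = 0.629
Q \/ 0 = max(0.802, 0.000) = 0.802
Q <-> (Q \/ 0) = 1 − |0.802 − 0.802| = 1 − 0.000 = 1.000
Q <-> (Q <-> (Q \/ 0)) = 1 − |0.802 − 1.000| = 1 − 0.198 = 0.802
~~(((R \/ P) <-> Q) <-> P) <-> (Q <-> (Q <-> (Q \/ 0))) = 1 − |0.629 − 0.802| = 1 − 0.173 = 0.827
~(~~(((R \/ P) <-> Q) <-> P) <-> (Q <-> (Q <-> (Q \/ 0)))) = 1 − 0.827 = 0.173

0.173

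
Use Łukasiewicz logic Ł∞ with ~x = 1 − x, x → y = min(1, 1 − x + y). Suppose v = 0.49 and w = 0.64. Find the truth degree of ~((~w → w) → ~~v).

0.51

~w = 1 − 0.64 = 0.36
~w → w = min(1, 1 − 0.36 + 0.64) = min(1, 1.28) = 1.00
~v = 1 − 0.49 = 0.51
~~v = 1 − 0.51 = 0.49
(~w → w) → ~~v = min(1, 1 − 1.00 + 0.49) = min(1, 0.49) = 0.49
~((~w → w) → ~~v) = 1 − 0.49 = 0.51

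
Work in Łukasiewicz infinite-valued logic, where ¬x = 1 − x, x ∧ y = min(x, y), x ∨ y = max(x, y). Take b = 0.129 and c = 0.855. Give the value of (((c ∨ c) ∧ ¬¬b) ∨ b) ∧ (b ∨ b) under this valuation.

0.129

c ∨ c = max(0.855, 0.855) = 0.855
¬b = 1 − 0.129 = 0.871
¬¬b = 1 − 0.871 = 0.129
(c ∨ c) ∧ ¬¬b = min(0.855, 0.129) = 0.129
((c ∨ c) ∧ ¬¬b) ∨ b = max(0.129, 0.129) = 0.129
b ∨ b = max(0.129, 0.129) = 0.129
(((c ∨ c) ∧ ¬¬b) ∨ b) ∧ (b ∨ b) = min(0.129, 0.129) = 0.129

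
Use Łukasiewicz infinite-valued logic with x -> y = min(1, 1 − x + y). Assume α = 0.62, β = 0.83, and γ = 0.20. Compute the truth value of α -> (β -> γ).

0.75

β -> γ = min(1, 1 − 0.83 + 0.20) = min(1, 0.37) = 0.37
α -> (β -> γ) = min(1, 1 − 0.62 + 0.37) = min(1, 0.75) = 0.75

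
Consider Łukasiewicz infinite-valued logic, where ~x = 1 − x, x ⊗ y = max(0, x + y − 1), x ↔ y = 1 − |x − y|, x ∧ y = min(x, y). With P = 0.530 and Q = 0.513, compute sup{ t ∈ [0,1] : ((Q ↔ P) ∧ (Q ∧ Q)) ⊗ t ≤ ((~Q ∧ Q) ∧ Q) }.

0.974

Q ↔ P = 1 − |0.513 − 0.530| = 1 − 0.017 = 0.983
Q ∧ Q = min(0.513, 0.513) = 0.513
(Q ↔ P) ∧ (Q ∧ Q) = min(0.983, 0.513) = 0.513
So the left factor is (Q ↔ P) ∧ (Q ∧ Q) = 0.513.
~Q = 1 − 0.513 = 0.487
~Q ∧ Q = min(0.487, 0.513) = 0.487
(~Q ∧ Q) ∧ Q = min(0.487, 0.513) = 0.487
So the right-hand bound is (~Q ∧ Q) ∧ Q = 0.487.
The residuum of the Łukasiewicz t-norm gives the supremum: min(1, 1 − 0.513 + 0.487).
1 − 0.513 + 0.487 = 0.974, so t = min(1, 0.974) = 0.974.
Check: 0.513 ⊗ 0.974 = max(0, 0.487) = 0.487 ≤ 0.487.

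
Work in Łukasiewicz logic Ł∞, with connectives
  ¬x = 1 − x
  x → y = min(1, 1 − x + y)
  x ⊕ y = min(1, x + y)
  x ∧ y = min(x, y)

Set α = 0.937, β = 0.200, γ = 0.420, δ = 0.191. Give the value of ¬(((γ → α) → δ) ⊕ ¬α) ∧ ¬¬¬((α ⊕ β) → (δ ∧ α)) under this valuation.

0.746

γ → α = min(1, 1 − 0.420 + 0.937) = min(1, 1.517) = 1.000
(γ → α) → δ = min(1, 1 − 1.000 + 0.191) = min(1, 0.191) = 0.191
¬α = 1 − 0.937 = 0.063
((γ → α) → δ) ⊕ ¬α = min(1, 0.191 + 0.063) = min(1, 0.254) = 0.254
¬(((γ → α) → δ) ⊕ ¬α) = 1 − 0.254 = 0.746
α ⊕ β = min(1, 0.937 + 0.200) = min(1, 1.137) = 1.000
δ ∧ α = min(0.191, 0.937) = 0.191
(α ⊕ β) → (δ ∧ α) = min(1, 1 − 1.000 + 0.191) = min(1, 0.191) = 0.191
¬((α ⊕ β) → (δ ∧ α)) = 1 − 0.191 = 0.809
¬¬((α ⊕ β) → (δ ∧ α)) = 1 − 0.809 = 0.191
¬¬¬((α ⊕ β) → (δ ∧ α)) = 1 − 0.191 = 0.809
¬(((γ → α) → δ) ⊕ ¬α) ∧ ¬¬¬((α ⊕ β) → (δ ∧ α)) = min(0.746, 0.809) = 0.746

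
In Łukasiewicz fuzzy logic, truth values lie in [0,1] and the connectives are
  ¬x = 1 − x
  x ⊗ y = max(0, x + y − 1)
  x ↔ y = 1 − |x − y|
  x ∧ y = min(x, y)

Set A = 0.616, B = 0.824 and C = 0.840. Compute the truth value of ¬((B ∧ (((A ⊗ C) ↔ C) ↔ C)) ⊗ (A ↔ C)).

0.448

A ⊗ C = max(0, 0.616 + 0.840 − 1) = max(0, 0.456) = 0.456
(A ⊗ C) ↔ C = 1 − |0.456 − 0.840| = 1 − 0.384 = 0.616
((A ⊗ C) ↔ C) ↔ C = 1 − |0.616 − 0.840| = 1 − 0.224 = 0.776
B ∧ (((A ⊗ C) ↔ C) ↔ C) = min(0.824, 0.776) = 0.776
A ↔ C = 1 − |0.616 − 0.840| = 1 − 0.224 = 0.776
(B ∧ (((A ⊗ C) ↔ C) ↔ C)) ⊗ (A ↔ C) = max(0, 0.776 + 0.776 − 1) = max(0, 0.552) = 0.552
¬((B ∧ (((A ⊗ C) ↔ C) ↔ C)) ⊗ (A ↔ C)) = 1 − 0.552 = 0.448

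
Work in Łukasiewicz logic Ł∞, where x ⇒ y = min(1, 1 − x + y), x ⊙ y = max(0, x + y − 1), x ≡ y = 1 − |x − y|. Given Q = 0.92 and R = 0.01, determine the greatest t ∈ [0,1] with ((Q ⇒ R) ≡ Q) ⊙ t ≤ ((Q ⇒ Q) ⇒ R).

0.84

Q ⇒ R = min(1, 1 − 0.92 + 0.01) = min(1, 0.09) = 0.09
(Q ⇒ R) ≡ Q = 1 − |0.09 − 0.92| = 1 − 0.83 = 0.17
So the left factor is (Q ⇒ R) ≡ Q = 0.17.
Q ⇒ Q = min(1, 1 − 0.92 + 0.92) = min(1, 1.00) = 1.00
(Q ⇒ Q) ⇒ R = min(1, 1 − 1.00 + 0.01) = min(1, 0.01) = 0.01
So the right-hand bound is (Q ⇒ Q) ⇒ R = 0.01.
The residuum of the Łukasiewicz t-norm gives the supremum: min(1, 1 − 0.17 + 0.01).
1 − 0.17 + 0.01 = 0.84, so t = min(1, 0.84) = 0.84.
Check: 0.17 ⊙ 0.84 = max(0, 0.01) = 0.01 ≤ 0.01.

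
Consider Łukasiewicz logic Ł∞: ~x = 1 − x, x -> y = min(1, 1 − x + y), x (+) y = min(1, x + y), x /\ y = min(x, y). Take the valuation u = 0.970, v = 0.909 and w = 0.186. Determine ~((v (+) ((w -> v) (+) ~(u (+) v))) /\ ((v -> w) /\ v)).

0.723

w -> v = min(1, 1 − 0.186 + 0.909) = min(1, 1.723) = 1.000
u (+) v = min(1, 0.970 + 0.909) = min(1, 1.879) = 1.000
~(u (+) v) = 1 − 1.000 = 0.000
(w -> v) (+) ~(u (+) v) = min(1, 1.000 + 0.000) = min(1, 1.000) = 1.000
v (+) ((w -> v) (+) ~(u (+) v)) = min(1, 0.909 + 1.000) = min(1, 1.909) = 1.000
v -> w = min(1, 1 − 0.909 + 0.186) = min(1, 0.277) = 0.277
(v -> w) /\ v = min(0.277, 0.909) = 0.277
(v (+) ((w -> v) (+) ~(u (+) v))) /\ ((v -> w) /\ v) = min(1.000, 0.277) = 0.277
~((v (+) ((w -> v) (+) ~(u (+) v))) /\ ((v -> w) /\ v)) = 1 − 0.277 = 0.723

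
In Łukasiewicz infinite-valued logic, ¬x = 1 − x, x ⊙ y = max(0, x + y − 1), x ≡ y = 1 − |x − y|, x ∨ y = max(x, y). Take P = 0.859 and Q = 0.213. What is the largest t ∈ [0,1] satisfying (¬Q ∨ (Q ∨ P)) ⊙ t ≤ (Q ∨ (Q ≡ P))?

0.495

¬Q = 1 − 0.213 = 0.787
Q ∨ P = max(0.213, 0.859) = 0.859
¬Q ∨ (Q ∨ P) = max(0.787, 0.859) = 0.859
So the left factor is ¬Q ∨ (Q ∨ P) = 0.859.
Q ≡ P = 1 − |0.213 − 0.859| = 1 − 0.646 = 0.354
Q ∨ (Q ≡ P) = max(0.213, 0.354) = 0.354
So the right-hand bound is Q ∨ (Q ≡ P) = 0.354.
The residuum of the Łukasiewicz t-norm gives the supremum: min(1, 1 − 0.859 + 0.354).
1 − 0.859 + 0.354 = 0.495, so t = min(1, 0.495) = 0.495.
Check: 0.859 ⊙ 0.495 = max(0, 0.354) = 0.354 ≤ 0.354.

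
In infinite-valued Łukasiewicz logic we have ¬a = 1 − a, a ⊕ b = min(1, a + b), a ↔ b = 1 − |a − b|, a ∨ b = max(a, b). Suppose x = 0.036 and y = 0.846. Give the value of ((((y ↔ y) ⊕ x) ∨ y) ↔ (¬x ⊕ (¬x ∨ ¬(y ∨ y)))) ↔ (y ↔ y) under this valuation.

y ↔ y = 1 − |0.846 − 0.846| = 1 − 0.000 = 1.000
(y ↔ y) ⊕ x = min(1, 1.000 + 0.036) = min(1, 1.036) = 1.000
((y ↔ y) ⊕ x) ∨ y = max(1.000, 0.846) = 1.000
¬x = 1 − 0.036 = 0.964
y ∨ y = max(0.846, 0.846) = 0.846
¬(y ∨ y) = 1 − 0.846 = 0.154
¬x ∨ ¬(y ∨ y) = max(0.964, 0.154) = 0.964
¬x ⊕ (¬x ∨ ¬(y ∨ y)) = min(1, 0.964 + 0.964) = min(1, 1.928) = 1.000
(((y ↔ y) ⊕ x) ∨ y) ↔ (¬x ⊕ (¬x ∨ ¬(y ∨ y))) = 1 − |1.000 − 1.000| = 1 − 0.000 = 1.000
((((y ↔ y) ⊕ x) ∨ y) ↔ (¬x ⊕ (¬x ∨ ¬(y ∨ y)))) ↔ (y ↔ y) = 1 − |1.000 − 1.000| = 1 − 0.000 = 1.000

1.000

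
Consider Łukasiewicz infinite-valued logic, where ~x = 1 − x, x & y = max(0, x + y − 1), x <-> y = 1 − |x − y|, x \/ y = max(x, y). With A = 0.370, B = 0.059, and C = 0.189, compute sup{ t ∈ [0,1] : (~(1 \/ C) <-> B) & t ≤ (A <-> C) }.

1 \/ C = max(1.000, 0.189) = 1.000
~(1 \/ C) = 1 − 1.000 = 0.000
~(1 \/ C) <-> B = 1 − |0.000 − 0.059| = 1 − 0.059 = 0.941
So the left factor is ~(1 \/ C) <-> B = 0.941.
A <-> C = 1 − |0.370 − 0.189| = 1 − 0.181 = 0.819
So the right-hand bound is A <-> C = 0.819.
The residuum of the Łukasiewicz t-norm gives the supremum: min(1, 1 − 0.941 + 0.819).
1 − 0.941 + 0.819 = 0.878, so t = min(1, 0.878) = 0.878.
Check: 0.941 & 0.878 = max(0, 0.819) = 0.819 ≤ 0.819.

0.878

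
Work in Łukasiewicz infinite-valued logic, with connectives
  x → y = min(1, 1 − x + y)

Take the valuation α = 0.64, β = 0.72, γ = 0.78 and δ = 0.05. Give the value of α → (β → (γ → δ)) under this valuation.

0.91

γ → δ = min(1, 1 − 0.78 + 0.05) = min(1, 0.27) = 0.27
β → (γ → δ) = min(1, 1 − 0.72 + 0.27) = min(1, 0.55) = 0.55
α → (β → (γ → δ)) = min(1, 1 − 0.64 + 0.55) = min(1, 0.91) = 0.91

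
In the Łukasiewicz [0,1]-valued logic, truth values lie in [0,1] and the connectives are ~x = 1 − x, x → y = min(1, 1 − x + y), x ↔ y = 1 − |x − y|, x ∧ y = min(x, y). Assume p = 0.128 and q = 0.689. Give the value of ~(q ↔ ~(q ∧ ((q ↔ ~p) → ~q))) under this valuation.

0.183

~p = 1 − 0.128 = 0.872
q ↔ ~p = 1 − |0.689 − 0.872| = 1 − 0.183 = 0.817
~q = 1 − 0.689 = 0.311
(q ↔ ~p) → ~q = min(1, 1 − 0.817 + 0.311) = min(1, 0.494) = 0.494
q ∧ ((q ↔ ~p) → ~q) = min(0.689, 0.494) = 0.494
~(q ∧ ((q ↔ ~p) → ~q)) = 1 − 0.494 = 0.506
q ↔ ~(q ∧ ((q ↔ ~p) → ~q)) = 1 − |0.689 − 0.506| = 1 − 0.183 = 0.817
~(q ↔ ~(q ∧ ((q ↔ ~p) → ~q))) = 1 − 0.817 = 0.183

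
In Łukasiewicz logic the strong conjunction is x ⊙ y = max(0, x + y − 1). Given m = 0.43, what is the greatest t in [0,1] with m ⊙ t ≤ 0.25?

The residuum of the Łukasiewicz t-norm gives the supremum: min(1, 1 − 0.43 + 0.25).
1 − 0.43 + 0.25 = 0.82, so t = min(1, 0.82) = 0.82.
Check: 0.43 ⊙ 0.82 = max(0, 0.25) = 0.25 ≤ 0.25.

0.82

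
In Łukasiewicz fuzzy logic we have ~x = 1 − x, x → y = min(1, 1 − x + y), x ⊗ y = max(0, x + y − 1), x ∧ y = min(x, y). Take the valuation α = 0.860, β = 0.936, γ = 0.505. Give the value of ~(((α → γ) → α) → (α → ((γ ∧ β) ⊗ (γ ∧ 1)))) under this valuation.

α → γ = min(1, 1 − 0.860 + 0.505) = min(1, 0.645) = 0.645
(α → γ) → α = min(1, 1 − 0.645 + 0.860) = min(1, 1.215) = 1.000
γ ∧ β = min(0.505, 0.936) = 0.505
γ ∧ 1 = min(0.505, 1.000) = 0.505
(γ ∧ β) ⊗ (γ ∧ 1) = max(0, 0.505 + 0.505 − 1) = max(0, 0.010) = 0.010
α → ((γ ∧ β) ⊗ (γ ∧ 1)) = min(1, 1 − 0.860 + 0.010) = min(1, 0.150) = 0.150
((α → γ) → α) → (α → ((γ ∧ β) ⊗ (γ ∧ 1))) = min(1, 1 − 1.000 + 0.150) = min(1, 0.150) = 0.150
~(((α → γ) → α) → (α → ((γ ∧ β) ⊗ (γ ∧ 1)))) = 1 − 0.150 = 0.850

0.850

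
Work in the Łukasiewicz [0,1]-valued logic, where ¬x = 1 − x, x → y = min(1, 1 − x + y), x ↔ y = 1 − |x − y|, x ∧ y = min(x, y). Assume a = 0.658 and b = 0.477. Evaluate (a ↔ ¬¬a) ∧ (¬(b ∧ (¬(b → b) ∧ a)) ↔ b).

¬a = 1 − 0.658 = 0.342
¬¬a = 1 − 0.342 = 0.658
a ↔ ¬¬a = 1 − |0.658 − 0.658| = 1 − 0.000 = 1.000
b → b = min(1, 1 − 0.477 + 0.477) = min(1, 1.000) = 1.000
¬(b → b) = 1 − 1.000 = 0.000
¬(b → b) ∧ a = min(0.000, 0.658) = 0.000
b ∧ (¬(b → b) ∧ a) = min(0.477, 0.000) = 0.000
¬(b ∧ (¬(b → b) ∧ a)) = 1 − 0.000 = 1.000
¬(b ∧ (¬(b → b) ∧ a)) ↔ b = 1 − |1.000 − 0.477| = 1 − 0.523 = 0.477
(a ↔ ¬¬a) ∧ (¬(b ∧ (¬(b → b) ∧ a)) ↔ b) = min(1.000, 0.477) = 0.477

0.477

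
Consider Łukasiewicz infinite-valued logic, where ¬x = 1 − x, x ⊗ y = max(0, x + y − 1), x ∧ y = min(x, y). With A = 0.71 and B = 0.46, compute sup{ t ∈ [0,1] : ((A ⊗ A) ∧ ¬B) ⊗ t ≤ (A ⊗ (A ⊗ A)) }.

A ⊗ A = max(0, 0.71 + 0.71 − 1) = max(0, 0.42) = 0.42
¬B = 1 − 0.46 = 0.54
(A ⊗ A) ∧ ¬B = min(0.42, 0.54) = 0.42
So the left factor is (A ⊗ A) ∧ ¬B = 0.42.
A ⊗ (A ⊗ A) = max(0, 0.71 + 0.42 − 1) = max(0, 0.13) = 0.13
So the right-hand bound is A ⊗ (A ⊗ A) = 0.13.
The residuum of the Łukasiewicz t-norm gives the supremum: min(1, 1 − 0.42 + 0.13).
1 − 0.42 + 0.13 = 0.71, so t = min(1, 0.71) = 0.71.
Check: 0.42 ⊗ 0.71 = max(0, 0.13) = 0.13 ≤ 0.13.

0.71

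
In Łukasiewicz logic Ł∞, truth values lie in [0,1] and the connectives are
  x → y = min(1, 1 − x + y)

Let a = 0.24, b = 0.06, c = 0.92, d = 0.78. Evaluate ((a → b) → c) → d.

0.78

a → b = min(1, 1 − 0.24 + 0.06) = min(1, 0.82) = 0.82
(a → b) → c = min(1, 1 − 0.82 + 0.92) = min(1, 1.10) = 1.00
((a → b) → c) → d = min(1, 1 − 1.00 + 0.78) = min(1, 0.78) = 0.78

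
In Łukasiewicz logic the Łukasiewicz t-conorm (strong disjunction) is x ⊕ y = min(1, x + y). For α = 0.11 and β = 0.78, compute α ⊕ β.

0.89

α ⊕ β = min(1, 0.11 + 0.78) = min(1, 0.89) = 0.89
For comparison, the Gödel t-conorm max(x, y) would give 0.78.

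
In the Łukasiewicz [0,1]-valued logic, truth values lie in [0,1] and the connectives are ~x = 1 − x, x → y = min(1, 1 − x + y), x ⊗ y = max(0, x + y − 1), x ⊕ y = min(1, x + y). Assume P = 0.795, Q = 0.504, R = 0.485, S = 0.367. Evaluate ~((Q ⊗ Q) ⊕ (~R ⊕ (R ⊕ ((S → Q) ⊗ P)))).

0.000

Q ⊗ Q = max(0, 0.504 + 0.504 − 1) = max(0, 0.008) = 0.008
~R = 1 − 0.485 = 0.515
S → Q = min(1, 1 − 0.367 + 0.504) = min(1, 1.137) = 1.000
(S → Q) ⊗ P = max(0, 1.000 + 0.795 − 1) = max(0, 0.795) = 0.795
R ⊕ ((S → Q) ⊗ P) = min(1, 0.485 + 0.795) = min(1, 1.280) = 1.000
~R ⊕ (R ⊕ ((S → Q) ⊗ P)) = min(1, 0.515 + 1.000) = min(1, 1.515) = 1.000
(Q ⊗ Q) ⊕ (~R ⊕ (R ⊕ ((S → Q) ⊗ P))) = min(1, 0.008 + 1.000) = min(1, 1.008) = 1.000
~((Q ⊗ Q) ⊕ (~R ⊕ (R ⊕ ((S → Q) ⊗ P)))) = 1 − 1.000 = 0.000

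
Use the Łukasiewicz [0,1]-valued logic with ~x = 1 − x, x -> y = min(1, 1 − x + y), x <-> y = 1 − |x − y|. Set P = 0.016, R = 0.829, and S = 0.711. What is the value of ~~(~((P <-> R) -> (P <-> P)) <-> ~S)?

0.711

P <-> R = 1 − |0.016 − 0.829| = 1 − 0.813 = 0.187
P <-> P = 1 − |0.016 − 0.016| = 1 − 0.000 = 1.000
(P <-> R) -> (P <-> P) = min(1, 1 − 0.187 + 1.000) = min(1, 1.813) = 1.000
~((P <-> R) -> (P <-> P)) = 1 − 1.000 = 0.000
~S = 1 − 0.711 = 0.289
~((P <-> R) -> (P <-> P)) <-> ~S = 1 − |0.000 − 0.289| = 1 − 0.289 = 0.711
~(~((P <-> R) -> (P <-> P)) <-> ~S) = 1 − 0.711 = 0.289
~~(~((P <-> R) -> (P <-> P)) <-> ~S) = 1 − 0.289 = 0.711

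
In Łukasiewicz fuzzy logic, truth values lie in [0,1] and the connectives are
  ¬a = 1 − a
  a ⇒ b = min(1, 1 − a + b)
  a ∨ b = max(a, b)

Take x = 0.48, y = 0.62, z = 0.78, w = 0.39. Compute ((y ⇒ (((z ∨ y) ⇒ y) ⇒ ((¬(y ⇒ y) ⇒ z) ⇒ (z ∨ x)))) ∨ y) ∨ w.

z ∨ y = max(0.78, 0.62) = 0.78
(z ∨ y) ⇒ y = min(1, 1 − 0.78 + 0.62) = min(1, 0.84) = 0.84
y ⇒ y = min(1, 1 − 0.62 + 0.62) = min(1, 1.00) = 1.00
¬(y ⇒ y) = 1 − 1.00 = 0.00
¬(y ⇒ y) ⇒ z = min(1, 1 − 0.00 + 0.78) = min(1, 1.78) = 1.00
z ∨ x = max(0.78, 0.48) = 0.78
(¬(y ⇒ y) ⇒ z) ⇒ (z ∨ x) = min(1, 1 − 1.00 + 0.78) = min(1, 0.78) = 0.78
((z ∨ y) ⇒ y) ⇒ ((¬(y ⇒ y) ⇒ z) ⇒ (z ∨ x)) = min(1, 1 − 0.84 + 0.78) = min(1, 0.94) = 0.94
y ⇒ (((z ∨ y) ⇒ y) ⇒ ((¬(y ⇒ y) ⇒ z) ⇒ (z ∨ x))) = min(1, 1 − 0.62 + 0.94) = min(1, 1.32) = 1.00
(y ⇒ (((z ∨ y) ⇒ y) ⇒ ((¬(y ⇒ y) ⇒ z) ⇒ (z ∨ x)))) ∨ y = max(1.00, 0.62) = 1.00
((y ⇒ (((z ∨ y) ⇒ y) ⇒ ((¬(y ⇒ y) ⇒ z) ⇒ (z ∨ x)))) ∨ y) ∨ w = max(1.00, 0.39) = 1.00

1.00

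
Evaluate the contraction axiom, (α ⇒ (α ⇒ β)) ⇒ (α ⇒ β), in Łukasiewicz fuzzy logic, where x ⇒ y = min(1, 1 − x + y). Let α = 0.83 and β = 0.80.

α ⇒ β = min(1, 1 − 0.83 + 0.80) = min(1, 0.97) = 0.97
α ⇒ (α ⇒ β) = min(1, 1 − 0.83 + 0.97) = min(1, 1.14) = 1.00
(α ⇒ (α ⇒ β)) ⇒ (α ⇒ β) = min(1, 1 − 1.00 + 0.97) = min(1, 0.97) = 0.97
(The value 0.97 < 1 shows this instance is not satisfied; fails in Ł∞ (the t-norm is not idempotent).)

0.97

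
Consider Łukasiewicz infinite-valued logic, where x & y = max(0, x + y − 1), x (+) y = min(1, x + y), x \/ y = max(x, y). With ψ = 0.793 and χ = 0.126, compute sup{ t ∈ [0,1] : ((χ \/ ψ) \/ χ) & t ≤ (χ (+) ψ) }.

1.000

χ \/ ψ = max(0.126, 0.793) = 0.793
(χ \/ ψ) \/ χ = max(0.793, 0.126) = 0.793
So the left factor is (χ \/ ψ) \/ χ = 0.793.
χ (+) ψ = min(1, 0.126 + 0.793) = min(1, 0.919) = 0.919
So the right-hand bound is χ (+) ψ = 0.919.
The residuum of the Łukasiewicz t-norm gives the supremum: min(1, 1 − 0.793 + 0.919).
1 − 0.793 + 0.919 = 1.126, so t = min(1, 1.126) = 1.000.
Check: 0.793 & 1.000 = max(0, 0.793) = 0.793 ≤ 0.919.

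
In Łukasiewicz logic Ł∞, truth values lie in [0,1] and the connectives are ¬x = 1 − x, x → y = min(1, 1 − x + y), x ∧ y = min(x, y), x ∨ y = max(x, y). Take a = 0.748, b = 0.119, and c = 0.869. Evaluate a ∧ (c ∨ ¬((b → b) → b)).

0.748

b → b = min(1, 1 − 0.119 + 0.119) = min(1, 1.000) = 1.000
(b → b) → b = min(1, 1 − 1.000 + 0.119) = min(1, 0.119) = 0.119
¬((b → b) → b) = 1 − 0.119 = 0.881
c ∨ ¬((b → b) → b) = max(0.869, 0.881) = 0.881
a ∧ (c ∨ ¬((b → b) → b)) = min(0.748, 0.881) = 0.748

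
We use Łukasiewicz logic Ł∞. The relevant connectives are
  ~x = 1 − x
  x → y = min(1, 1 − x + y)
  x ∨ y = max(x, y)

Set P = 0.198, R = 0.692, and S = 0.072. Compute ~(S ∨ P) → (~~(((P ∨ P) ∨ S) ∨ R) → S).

S ∨ P = max(0.072, 0.198) = 0.198
~(S ∨ P) = 1 − 0.198 = 0.802
P ∨ P = max(0.198, 0.198) = 0.198
(P ∨ P) ∨ S = max(0.198, 0.072) = 0.198
((P ∨ P) ∨ S) ∨ R = max(0.198, 0.692) = 0.692
~(((P ∨ P) ∨ S) ∨ R) = 1 − 0.692 = 0.308
~~(((P ∨ P) ∨ S) ∨ R) = 1 − 0.308 = 0.692
~~(((P ∨ P) ∨ S) ∨ R) → S = min(1, 1 − 0.692 + 0.072) = min(1, 0.380) = 0.380
~(S ∨ P) → (~~(((P ∨ P) ∨ S) ∨ R) → S) = min(1, 1 − 0.802 + 0.380) = min(1, 0.578) = 0.578

0.578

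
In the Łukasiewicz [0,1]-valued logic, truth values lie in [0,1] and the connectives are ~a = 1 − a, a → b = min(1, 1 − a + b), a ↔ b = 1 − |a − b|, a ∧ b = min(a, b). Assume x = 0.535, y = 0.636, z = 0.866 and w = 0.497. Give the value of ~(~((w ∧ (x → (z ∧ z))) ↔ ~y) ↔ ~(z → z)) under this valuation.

z ∧ z = min(0.866, 0.866) = 0.866
x → (z ∧ z) = min(1, 1 − 0.535 + 0.866) = min(1, 1.331) = 1.000
w ∧ (x → (z ∧ z)) = min(0.497, 1.000) = 0.497
~y = 1 − 0.636 = 0.364
(w ∧ (x → (z ∧ z))) ↔ ~y = 1 − |0.497 − 0.364| = 1 − 0.133 = 0.867
~((w ∧ (x → (z ∧ z))) ↔ ~y) = 1 − 0.867 = 0.133
z → z = min(1, 1 − 0.866 + 0.866) = min(1, 1.000) = 1.000
~(z → z) = 1 − 1.000 = 0.000
~((w ∧ (x → (z ∧ z))) ↔ ~y) ↔ ~(z → z) = 1 − |0.133 − 0.000| = 1 − 0.133 = 0.867
~(~((w ∧ (x → (z ∧ z))) ↔ ~y) ↔ ~(z → z)) = 1 − 0.867 = 0.133

0.133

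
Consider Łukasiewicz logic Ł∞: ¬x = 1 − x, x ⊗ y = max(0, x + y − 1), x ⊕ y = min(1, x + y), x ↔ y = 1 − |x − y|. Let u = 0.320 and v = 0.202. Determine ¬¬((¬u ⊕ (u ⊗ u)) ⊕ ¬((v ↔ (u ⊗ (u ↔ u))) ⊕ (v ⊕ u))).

¬u = 1 − 0.320 = 0.680
u ⊗ u = max(0, 0.320 + 0.320 − 1) = max(0, -0.360) = 0.000
¬u ⊕ (u ⊗ u) = min(1, 0.680 + 0.000) = min(1, 0.680) = 0.680
u ↔ u = 1 − |0.320 − 0.320| = 1 − 0.000 = 1.000
u ⊗ (u ↔ u) = max(0, 0.320 + 1.000 − 1) = max(0, 0.320) = 0.320
v ↔ (u ⊗ (u ↔ u)) = 1 − |0.202 − 0.320| = 1 − 0.118 = 0.882
v ⊕ u = min(1, 0.202 + 0.320) = min(1, 0.522) = 0.522
(v ↔ (u ⊗ (u ↔ u))) ⊕ (v ⊕ u) = min(1, 0.882 + 0.522) = min(1, 1.404) = 1.000
¬((v ↔ (u ⊗ (u ↔ u))) ⊕ (v ⊕ u)) = 1 − 1.000 = 0.000
(¬u ⊕ (u ⊗ u)) ⊕ ¬((v ↔ (u ⊗ (u ↔ u))) ⊕ (v ⊕ u)) = min(1, 0.680 + 0.000) = min(1, 0.680) = 0.680
¬((¬u ⊕ (u ⊗ u)) ⊕ ¬((v ↔ (u ⊗ (u ↔ u))) ⊕ (v ⊕ u))) = 1 − 0.680 = 0.320
¬¬((¬u ⊕ (u ⊗ u)) ⊕ ¬((v ↔ (u ⊗ (u ↔ u))) ⊕ (v ⊕ u))) = 1 − 0.320 = 0.680

0.680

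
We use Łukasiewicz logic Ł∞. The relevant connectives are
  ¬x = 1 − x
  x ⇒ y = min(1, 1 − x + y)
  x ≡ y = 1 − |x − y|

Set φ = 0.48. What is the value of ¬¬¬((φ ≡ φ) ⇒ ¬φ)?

φ ≡ φ = 1 − |0.48 − 0.48| = 1 − 0.00 = 1.00
¬φ = 1 − 0.48 = 0.52
(φ ≡ φ) ⇒ ¬φ = min(1, 1 − 1.00 + 0.52) = min(1, 0.52) = 0.52
¬((φ ≡ φ) ⇒ ¬φ) = 1 − 0.52 = 0.48
¬¬((φ ≡ φ) ⇒ ¬φ) = 1 − 0.48 = 0.52
¬¬¬((φ ≡ φ) ⇒ ¬φ) = 1 − 0.52 = 0.48

0.48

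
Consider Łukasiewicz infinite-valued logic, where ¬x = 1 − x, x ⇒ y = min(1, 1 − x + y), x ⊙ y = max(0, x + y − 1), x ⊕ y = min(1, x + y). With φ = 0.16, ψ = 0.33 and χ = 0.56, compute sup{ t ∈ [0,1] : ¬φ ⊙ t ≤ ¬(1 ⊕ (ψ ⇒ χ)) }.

0.16

¬φ = 1 − 0.16 = 0.84
So the left factor is ¬φ = 0.84.
ψ ⇒ χ = min(1, 1 − 0.33 + 0.56) = min(1, 1.23) = 1.00
1 ⊕ (ψ ⇒ χ) = min(1, 1.00 + 1.00) = min(1, 2.00) = 1.00
¬(1 ⊕ (ψ ⇒ χ)) = 1 − 1.00 = 0.00
So the right-hand bound is ¬(1 ⊕ (ψ ⇒ χ)) = 0.00.
The residuum of the Łukasiewicz t-norm gives the supremum: min(1, 1 − 0.84 + 0.00).
1 − 0.84 + 0.00 = 0.16, so t = min(1, 0.16) = 0.16.
Check: 0.84 ⊙ 0.16 = max(0, 0.00) = 0.00 ≤ 0.00.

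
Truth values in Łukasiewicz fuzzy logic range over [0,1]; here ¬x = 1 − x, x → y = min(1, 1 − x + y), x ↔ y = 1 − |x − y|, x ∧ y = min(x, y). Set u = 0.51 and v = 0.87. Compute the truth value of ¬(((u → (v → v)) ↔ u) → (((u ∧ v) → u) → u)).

0.00

v → v = min(1, 1 − 0.87 + 0.87) = min(1, 1.00) = 1.00
u → (v → v) = min(1, 1 − 0.51 + 1.00) = min(1, 1.49) = 1.00
(u → (v → v)) ↔ u = 1 − |1.00 − 0.51| = 1 − 0.49 = 0.51
u ∧ v = min(0.51, 0.87) = 0.51
(u ∧ v) → u = min(1, 1 − 0.51 + 0.51) = min(1, 1.00) = 1.00
((u ∧ v) → u) → u = min(1, 1 − 1.00 + 0.51) = min(1, 0.51) = 0.51
((u → (v → v)) ↔ u) → (((u ∧ v) → u) → u) = min(1, 1 − 0.51 + 0.51) = min(1, 1.00) = 1.00
¬(((u → (v → v)) ↔ u) → (((u ∧ v) → u) → u)) = 1 − 1.00 = 0.00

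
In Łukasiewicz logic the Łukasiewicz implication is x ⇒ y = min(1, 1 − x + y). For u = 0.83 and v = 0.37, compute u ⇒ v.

u ⇒ v = min(1, 1 − 0.83 + 0.37) = min(1, 0.54) = 0.54
For comparison, the Gödel implication (1 if x ≤ y else y) would give 0.37.

0.54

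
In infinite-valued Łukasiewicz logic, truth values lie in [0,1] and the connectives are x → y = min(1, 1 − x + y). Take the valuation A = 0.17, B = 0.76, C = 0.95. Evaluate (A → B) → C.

A → B = min(1, 1 − 0.17 + 0.76) = min(1, 1.59) = 1.00
(A → B) → C = min(1, 1 − 1.00 + 0.95) = min(1, 0.95) = 0.95

0.95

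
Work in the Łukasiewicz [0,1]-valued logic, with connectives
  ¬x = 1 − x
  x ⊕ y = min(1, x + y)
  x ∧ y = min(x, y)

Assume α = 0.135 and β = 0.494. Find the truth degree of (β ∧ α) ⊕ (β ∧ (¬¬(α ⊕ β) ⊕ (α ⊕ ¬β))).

β ∧ α = min(0.494, 0.135) = 0.135
α ⊕ β = min(1, 0.135 + 0.494) = min(1, 0.629) = 0.629
¬(α ⊕ β) = 1 − 0.629 = 0.371
¬¬(α ⊕ β) = 1 − 0.371 = 0.629
¬β = 1 − 0.494 = 0.506
α ⊕ ¬β = min(1, 0.135 + 0.506) = min(1, 0.641) = 0.641
¬¬(α ⊕ β) ⊕ (α ⊕ ¬β) = min(1, 0.629 + 0.641) = min(1, 1.270) = 1.000
β ∧ (¬¬(α ⊕ β) ⊕ (α ⊕ ¬β)) = min(0.494, 1.000) = 0.494
(β ∧ α) ⊕ (β ∧ (¬¬(α ⊕ β) ⊕ (α ⊕ ¬β))) = min(1, 0.135 + 0.494) = min(1, 0.629) = 0.629

0.629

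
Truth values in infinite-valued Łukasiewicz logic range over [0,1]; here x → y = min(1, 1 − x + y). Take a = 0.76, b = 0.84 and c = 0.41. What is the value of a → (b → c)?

0.81

b → c = min(1, 1 − 0.84 + 0.41) = min(1, 0.57) = 0.57
a → (b → c) = min(1, 1 − 0.76 + 0.57) = min(1, 0.81) = 0.81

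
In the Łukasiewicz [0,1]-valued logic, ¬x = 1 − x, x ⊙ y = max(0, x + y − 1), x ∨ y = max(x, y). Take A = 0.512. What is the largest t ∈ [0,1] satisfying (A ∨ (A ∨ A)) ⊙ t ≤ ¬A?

A ∨ A = max(0.512, 0.512) = 0.512
A ∨ (A ∨ A) = max(0.512, 0.512) = 0.512
So the left factor is A ∨ (A ∨ A) = 0.512.
¬A = 1 − 0.512 = 0.488
So the right-hand bound is ¬A = 0.488.
The residuum of the Łukasiewicz t-norm gives the supremum: min(1, 1 − 0.512 + 0.488).
1 − 0.512 + 0.488 = 0.976, so t = min(1, 0.976) = 0.976.
Check: 0.512 ⊙ 0.976 = max(0, 0.488) = 0.488 ≤ 0.488.

0.976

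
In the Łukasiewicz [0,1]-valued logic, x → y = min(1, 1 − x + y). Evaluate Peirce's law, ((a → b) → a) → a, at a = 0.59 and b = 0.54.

a → b = min(1, 1 − 0.59 + 0.54) = min(1, 0.95) = 0.95
(a → b) → a = min(1, 1 − 0.95 + 0.59) = min(1, 0.64) = 0.64
((a → b) → a) → a = min(1, 1 − 0.64 + 0.59) = min(1, 0.95) = 0.95
(The value 0.95 < 1 shows this instance is not satisfied; not a Ł∞-tautology in general.)

0.95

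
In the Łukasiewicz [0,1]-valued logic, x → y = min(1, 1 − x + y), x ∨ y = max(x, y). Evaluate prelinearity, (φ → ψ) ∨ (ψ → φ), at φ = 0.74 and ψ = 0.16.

φ → ψ = min(1, 1 − 0.74 + 0.16) = min(1, 0.42) = 0.42
ψ → φ = min(1, 1 − 0.16 + 0.74) = min(1, 1.58) = 1.00
(φ → ψ) ∨ (ψ → φ) = max(0.42, 1.00) = 1.00
(As expected: a Ł∞-tautology — holds in every MV-chain.)

1.00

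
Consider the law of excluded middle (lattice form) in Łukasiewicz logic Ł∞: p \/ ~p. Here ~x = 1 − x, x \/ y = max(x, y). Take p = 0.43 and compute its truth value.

0.57

~p = 1 − 0.43 = 0.57
p \/ ~p = max(0.43, 0.57) = 0.57
(The value 0.57 < 1 shows this instance is not satisfied; not a Ł∞-tautology — its value is max(a, 1−a).)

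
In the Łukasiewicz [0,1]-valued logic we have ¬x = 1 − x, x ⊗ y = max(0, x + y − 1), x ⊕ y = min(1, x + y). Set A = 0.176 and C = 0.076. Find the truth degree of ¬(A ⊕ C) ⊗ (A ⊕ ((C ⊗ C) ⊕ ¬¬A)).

0.100

A ⊕ C = min(1, 0.176 + 0.076) = min(1, 0.252) = 0.252
¬(A ⊕ C) = 1 − 0.252 = 0.748
C ⊗ C = max(0, 0.076 + 0.076 − 1) = max(0, -0.848) = 0.000
¬A = 1 − 0.176 = 0.824
¬¬A = 1 − 0.824 = 0.176
(C ⊗ C) ⊕ ¬¬A = min(1, 0.000 + 0.176) = min(1, 0.176) = 0.176
A ⊕ ((C ⊗ C) ⊕ ¬¬A) = min(1, 0.176 + 0.176) = min(1, 0.352) = 0.352
¬(A ⊕ C) ⊗ (A ⊕ ((C ⊗ C) ⊕ ¬¬A)) = max(0, 0.748 + 0.352 − 1) = max(0, 0.100) = 0.100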